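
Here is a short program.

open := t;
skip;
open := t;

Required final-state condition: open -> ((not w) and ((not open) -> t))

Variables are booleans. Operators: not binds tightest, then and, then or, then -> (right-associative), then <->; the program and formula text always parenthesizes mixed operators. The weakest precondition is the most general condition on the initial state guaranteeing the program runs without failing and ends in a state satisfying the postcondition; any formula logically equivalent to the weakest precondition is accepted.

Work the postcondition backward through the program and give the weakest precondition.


Working backward. After the program, open -> ((not w) and ((not open) -> t)) must hold.
Before open := t: t -> ((not w) and ((not t) -> t))
Before skip: t -> ((not w) and ((not t) -> t))
Before open := t: t -> ((not w) and ((not t) -> t))
Answer: WP = t -> ((not w) and ((not t) -> t))


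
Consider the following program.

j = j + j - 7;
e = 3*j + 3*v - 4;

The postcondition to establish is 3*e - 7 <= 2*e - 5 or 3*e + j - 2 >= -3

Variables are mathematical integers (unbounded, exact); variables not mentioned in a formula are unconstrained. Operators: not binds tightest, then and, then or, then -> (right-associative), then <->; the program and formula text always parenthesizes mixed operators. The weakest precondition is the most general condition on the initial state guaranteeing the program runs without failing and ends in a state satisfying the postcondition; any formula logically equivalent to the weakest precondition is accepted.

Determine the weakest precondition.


Working backward. After the program, the postcondition 3*e - 7 <= 2*e - 5 or 3*e + j - 2 >= -3 must hold; in canonical form it is e <= 2 or 3*e + j >= -1.
Before e := 3*j + 3*v - 4: 3*j + 3*v <= 6 or 10*j + 9*v >= 11
Before j := j + j - 7: 6*j + 3*v <= 27 or 20*j + 9*v >= 81
Answer: WP = 6*j + 3*v <= 27 or 20*j + 9*v >= 81


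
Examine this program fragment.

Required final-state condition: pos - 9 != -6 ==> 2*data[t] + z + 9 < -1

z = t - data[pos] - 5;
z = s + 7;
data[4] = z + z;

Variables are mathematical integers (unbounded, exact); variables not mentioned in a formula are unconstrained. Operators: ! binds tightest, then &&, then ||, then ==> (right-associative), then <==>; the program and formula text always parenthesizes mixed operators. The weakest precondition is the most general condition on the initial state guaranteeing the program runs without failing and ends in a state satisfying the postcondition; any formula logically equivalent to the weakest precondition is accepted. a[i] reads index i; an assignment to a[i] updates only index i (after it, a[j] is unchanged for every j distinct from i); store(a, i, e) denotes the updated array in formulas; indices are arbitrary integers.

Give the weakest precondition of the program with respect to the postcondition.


Working backward. After the program, the postcondition pos - 9 != -6 ==> 2*data[t] + z + 9 < -1 must hold; in canonical form it is pos != 3 ==> 2*data[t] + z < -10.
Before data[4] := z + z: pos != 3 ==> 2*store(data, 4, 2*z)[t] + z < -10
Before z := s + 7: pos != 3 ==> 2*store(data, 4, 2*s + 14)[t] + s < -17
Before z := t - data[pos] - 5: pos != 3 ==> 2*store(data, 4, 2*s + 14)[t] + s < -17
Answer: WP = pos != 3 ==> 2*store(data, 4, 2*s + 14)[t] + s < -17


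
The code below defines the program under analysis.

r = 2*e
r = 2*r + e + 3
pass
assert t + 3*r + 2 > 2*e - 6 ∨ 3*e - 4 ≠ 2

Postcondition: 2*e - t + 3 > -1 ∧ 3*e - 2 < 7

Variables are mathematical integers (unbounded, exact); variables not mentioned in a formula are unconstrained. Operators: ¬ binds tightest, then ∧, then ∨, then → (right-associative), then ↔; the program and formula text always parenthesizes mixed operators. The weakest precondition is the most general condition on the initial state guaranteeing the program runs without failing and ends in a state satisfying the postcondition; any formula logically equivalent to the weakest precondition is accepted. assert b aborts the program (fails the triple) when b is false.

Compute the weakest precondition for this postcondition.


Working backward. After the program, the postcondition 2*e - t + 3 > -1 ∧ 3*e - 2 < 7 must hold; in canonical form it is 2*e > t - 4 ∧ 3*e < 9.
Before assert t + 3*r + 2 > 2*e - 6 ∨ 3*e - 4 ≠ 2: (3*r + t > 2*e - 8 ∨ 3*e ≠ 6) ∧ 2*e > t - 4 ∧ 3*e < 9
Before skip: (3*r + t > 2*e - 8 ∨ 3*e ≠ 6) ∧ 2*e > t - 4 ∧ 3*e < 9
Before r := 2*r + e + 3: (e + 6*r + t > -17 ∨ 3*e ≠ 6) ∧ 2*e > t - 4 ∧ 3*e < 9
Before r := 2*e: (13*e + t > -17 ∨ 3*e ≠ 6) ∧ 2*e > t - 4 ∧ 3*e < 9
Answer: WP = (13*e + t > -17 ∨ 3*e ≠ 6) ∧ 2*e > t - 4 ∧ 3*e < 9


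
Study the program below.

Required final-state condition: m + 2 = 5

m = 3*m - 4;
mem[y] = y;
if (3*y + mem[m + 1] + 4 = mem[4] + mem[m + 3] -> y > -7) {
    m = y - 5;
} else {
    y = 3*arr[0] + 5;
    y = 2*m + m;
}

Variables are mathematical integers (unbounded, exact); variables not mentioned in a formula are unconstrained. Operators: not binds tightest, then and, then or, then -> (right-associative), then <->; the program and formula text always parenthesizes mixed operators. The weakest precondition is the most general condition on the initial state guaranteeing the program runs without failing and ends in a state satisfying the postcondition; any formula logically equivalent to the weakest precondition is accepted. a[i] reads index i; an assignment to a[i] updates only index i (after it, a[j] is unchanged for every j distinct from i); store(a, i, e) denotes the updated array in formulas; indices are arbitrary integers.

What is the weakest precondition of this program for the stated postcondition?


Working backward. After the program, the postcondition m + 2 = 5 must hold; in canonical form it is m = 3.
Then branch requires y = 8; else branch requires m = 3.
Before the if: ((mem[m + 1] + 3*y = mem[m + 3] + mem[4] - 4 -> y > -7) -> y = 8) and ((not (mem[m + 1] + 3*y = mem[m + 3] + mem[4] - 4 -> y > -7)) -> m = 3)
Before mem[y] := y: ((store(mem, y, y)[m + 1] + 3*y = store(mem, y, y)[m + 3] + store(mem, y, y)[4] - 4 -> y > -7) -> y = 8) and ((not (store(mem, y, y)[m + 1] + 3*y = store(mem, y, y)[m + 3] + store(mem, y, y)[4] - 4 -> y > -7)) -> m = 3)
Before m := 3*m - 4: ((store(mem, y, y)[3*m - 3] + 3*y = store(mem, y, y)[4] + store(mem, y, y)[3*m - 1] - 4 -> y > -7) -> y = 8) and ((not (store(mem, y, y)[3*m - 3] + 3*y = store(mem, y, y)[4] + store(mem, y, y)[3*m - 1] - 4 -> y > -7)) -> 3*m = 7)
Answer: WP = ((store(mem, y, y)[3*m - 3] + 3*y = store(mem, y, y)[4] + store(mem, y, y)[3*m - 1] - 4 -> y > -7) -> y = 8) and ((not (store(mem, y, y)[3*m - 3] + 3*y = store(mem, y, y)[4] + store(mem, y, y)[3*m - 1] - 4 -> y > -7)) -> 3*m = 7)


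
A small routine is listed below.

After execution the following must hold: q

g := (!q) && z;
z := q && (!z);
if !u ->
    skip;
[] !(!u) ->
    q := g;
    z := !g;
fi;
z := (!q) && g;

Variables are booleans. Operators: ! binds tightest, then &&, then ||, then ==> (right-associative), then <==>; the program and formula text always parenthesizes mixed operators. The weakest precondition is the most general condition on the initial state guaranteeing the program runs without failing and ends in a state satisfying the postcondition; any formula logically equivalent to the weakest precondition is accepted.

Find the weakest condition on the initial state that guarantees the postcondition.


Working backward. After the program, q must hold.
Before z := (!q) && g: q
Then branch requires q; else branch requires g.
Before the if: ((!u) ==> q) && (u ==> g)
Before z := q && (!z): ((!u) ==> q) && (u ==> g)
Before g := (!q) && z: ((!u) ==> q) && (u ==> ((!q) && z))
Answer: WP = ((!u) ==> q) && (u ==> ((!q) && z))


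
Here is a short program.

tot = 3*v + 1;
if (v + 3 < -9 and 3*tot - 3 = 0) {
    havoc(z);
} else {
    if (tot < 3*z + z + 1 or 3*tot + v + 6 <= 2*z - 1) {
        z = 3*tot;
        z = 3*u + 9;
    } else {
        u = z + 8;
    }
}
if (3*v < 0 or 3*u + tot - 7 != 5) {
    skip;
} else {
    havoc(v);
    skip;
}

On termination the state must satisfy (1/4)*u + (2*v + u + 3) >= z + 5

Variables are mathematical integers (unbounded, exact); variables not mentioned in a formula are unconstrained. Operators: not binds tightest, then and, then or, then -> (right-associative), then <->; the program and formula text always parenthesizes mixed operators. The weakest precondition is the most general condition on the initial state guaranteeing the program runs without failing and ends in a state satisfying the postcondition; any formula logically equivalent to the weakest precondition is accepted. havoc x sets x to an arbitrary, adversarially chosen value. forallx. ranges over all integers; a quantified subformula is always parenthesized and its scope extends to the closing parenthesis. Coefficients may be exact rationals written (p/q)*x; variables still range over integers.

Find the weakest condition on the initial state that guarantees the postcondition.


Working backward. After the program, the postcondition (1/4)*u + (2*v + u + 3) >= z + 5 must hold; in canonical form it is (5/4)*u + 2*v >= z + 2.
Then branch requires (5/4)*u + 2*v >= z + 2; else branch requires forall v_1. (5/4)*u + 2*v_1 >= z + 2.
Before the if: ((3*v < 0 or tot + 3*u != 12) -> (5/4)*u + 2*v >= z + 2) and ((not (3*v < 0 or tot + 3*u != 12)) -> (forall v_1. (5/4)*u + 2*v_1 >= z + 2))
Then branch requires forall z_1. (((3*v < 0 or tot + 3*u != 12) -> (5/4)*u + 2*v >= z_1 + 2) and ((not (3*v < 0 or tot + 3*u != 12)) -> (forall v_1. (5/4)*u + 2*v_1 >= z_1 + 2))); else branch requires ((tot < 4*z + 1 or 3*tot + v <= 2*z - 7) -> (((3*v < 0 or tot + 3*u != 12) -> 2*v >= (7/4)*u + 11) and ((not (3*v < 0 or tot + 3*u != 12)) -> (forall v_1. 2*v_1 >= (7/4)*u + 11)))) and ((not (tot < 4*z + 1 or 3*tot + v <= 2*z - 7)) -> (((3*v < 0 or tot + 3*z != -12) -> 2*v + (1/4)*z >= -8) and ((not (3*v < 0 or tot + 3*z != -12)) -> (forall v_1. 2*v_1 + (1/4)*z >= -8)))).
Before the if: ((v < -12 and 3*tot = 3) -> (forall z_1. (((3*v < 0 or tot + 3*u != 12) -> (5/4)*u + 2*v >= z_1 + 2) and ((not (3*v < 0 or tot + 3*u != 12)) -> (forall v_1. (5/4)*u + 2*v_1 >= z_1 + 2))))) and ((not (v < -12 and 3*tot = 3)) -> (((tot < 4*z + 1 or 3*tot + v <= 2*z - 7) -> (((3*v < 0 or tot + 3*u != 12) -> 2*v >= (7/4)*u + 11) and ((not (3*v < 0 or tot + 3*u != 12)) -> (forall v_1. 2*v_1 >= (7/4)*u + 11)))) and ((not (tot < 4*z + 1 or 3*tot + v <= 2*z - 7)) -> (((3*v < 0 or tot + 3*z != -12) -> 2*v + (1/4)*z >= -8) and ((not (3*v < 0 or tot + 3*z != -12)) -> (forall v_1. 2*v_1 + (1/4)*z >= -8))))))
Before tot := 3*v + 1: ((v < -12 and 9*v = 0) -> (forall z_1. (((3*v < 0 or 3*u + 3*v != 11) -> (5/4)*u + 2*v >= z_1 + 2) and ((not (3*v < 0 or 3*u + 3*v != 11)) -> (forall v_1. (5/4)*u + 2*v_1 >= z_1 + 2))))) and ((not (v < -12 and 9*v = 0)) -> (((3*v < 4*z or 10*v <= 2*z - 10) -> (((3*v < 0 or 3*u + 3*v != 11) -> 2*v >= (7/4)*u + 11) and ((not (3*v < 0 or 3*u + 3*v != 11)) -> (forall v_1. 2*v_1 >= (7/4)*u + 11)))) and ((not (3*v < 4*z or 10*v <= 2*z - 10)) -> (((3*v < 0 or 3*v + 3*z != -13) -> 2*v + (1/4)*z >= -8) and ((not (3*v < 0 or 3*v + 3*z != -13)) -> (forall v_1. 2*v_1 + (1/4)*z >= -8))))))
Answer: WP = ((v < -12 and 9*v = 0) -> (forall z_1. (((3*v < 0 or 3*u + 3*v != 11) -> (5/4)*u + 2*v >= z_1 + 2) and ((not (3*v < 0 or 3*u + 3*v != 11)) -> (forall v_1. (5/4)*u + 2*v_1 >= z_1 + 2))))) and ((not (v < -12 and 9*v = 0)) -> (((3*v < 4*z or 10*v <= 2*z - 10) -> (((3*v < 0 or 3*u + 3*v != 11) -> 2*v >= (7/4)*u + 11) and ((not (3*v < 0 or 3*u + 3*v != 11)) -> (forall v_1. 2*v_1 >= (7/4)*u + 11)))) and ((not (3*v < 4*z or 10*v <= 2*z - 10)) -> (((3*v < 0 or 3*v + 3*z != -13) -> 2*v + (1/4)*z >= -8) and ((not (3*v < 0 or 3*v + 3*z != -13)) -> (forall v_1. 2*v_1 + (1/4)*z >= -8))))))


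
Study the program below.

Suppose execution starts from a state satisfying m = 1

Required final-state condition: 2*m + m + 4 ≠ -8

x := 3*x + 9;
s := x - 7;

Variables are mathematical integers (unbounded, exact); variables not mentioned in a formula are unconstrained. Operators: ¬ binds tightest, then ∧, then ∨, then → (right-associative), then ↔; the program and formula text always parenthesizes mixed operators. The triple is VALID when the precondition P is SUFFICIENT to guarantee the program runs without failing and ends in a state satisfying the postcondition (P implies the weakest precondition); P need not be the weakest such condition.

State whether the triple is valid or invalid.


Working backward. After the program, the postcondition 2*m + m + 4 ≠ -8 must hold; in canonical form it is 3*m ≠ -12.
Before s := x - 7: 3*m ≠ -12
Before x := 3*x + 9: 3*m ≠ -12
The weakest precondition is 3*m ≠ -12.
Check whether m = 1 implies it.
Every state satisfying the precondition satisfies the weakest precondition: the implication holds.
Answer: valid


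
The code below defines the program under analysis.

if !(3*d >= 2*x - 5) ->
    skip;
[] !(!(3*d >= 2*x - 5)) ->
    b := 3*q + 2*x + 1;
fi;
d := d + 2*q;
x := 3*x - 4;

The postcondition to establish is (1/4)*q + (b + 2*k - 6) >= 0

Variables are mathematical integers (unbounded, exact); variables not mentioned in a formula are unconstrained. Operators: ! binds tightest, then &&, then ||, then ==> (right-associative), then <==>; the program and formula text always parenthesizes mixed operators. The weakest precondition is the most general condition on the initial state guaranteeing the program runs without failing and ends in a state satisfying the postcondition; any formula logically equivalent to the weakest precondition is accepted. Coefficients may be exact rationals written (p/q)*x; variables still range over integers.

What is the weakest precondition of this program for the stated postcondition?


Working backward. After the program, the postcondition (1/4)*q + (b + 2*k - 6) >= 0 must hold; in canonical form it is b + 2*k + (1/4)*q >= 6.
Before x := 3*x - 4: b + 2*k + (1/4)*q >= 6
Before d := d + 2*q: b + 2*k + (1/4)*q >= 6
Then branch requires b + 2*k + (1/4)*q >= 6; else branch requires 2*k + (13/4)*q + 2*x >= 5.
Before the if: ((!(3*d >= 2*x - 5)) ==> b + 2*k + (1/4)*q >= 6) && (3*d >= 2*x - 5 ==> 2*k + (13/4)*q + 2*x >= 5)
Answer: WP = ((!(3*d >= 2*x - 5)) ==> b + 2*k + (1/4)*q >= 6) && (3*d >= 2*x - 5 ==> 2*k + (13/4)*q + 2*x >= 5)


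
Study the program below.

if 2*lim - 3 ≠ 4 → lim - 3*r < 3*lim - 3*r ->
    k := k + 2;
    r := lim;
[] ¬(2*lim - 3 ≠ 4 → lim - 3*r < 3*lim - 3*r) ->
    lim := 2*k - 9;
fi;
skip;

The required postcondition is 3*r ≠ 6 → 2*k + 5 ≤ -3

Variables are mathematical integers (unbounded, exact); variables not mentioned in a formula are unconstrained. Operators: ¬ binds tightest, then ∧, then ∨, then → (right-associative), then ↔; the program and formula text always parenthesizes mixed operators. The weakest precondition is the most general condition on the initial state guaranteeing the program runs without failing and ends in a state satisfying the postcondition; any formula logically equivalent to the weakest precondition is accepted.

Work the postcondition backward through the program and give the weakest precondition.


Working backward. After the program, the postcondition 3*r ≠ 6 → 2*k + 5 ≤ -3 must hold; in canonical form it is 3*r ≠ 6 → 2*k ≤ -8.
Before skip: 3*r ≠ 6 → 2*k ≤ -8
Then branch requires 3*lim ≠ 6 → 2*k ≤ -12; else branch requires 3*r ≠ 6 → 2*k ≤ -8.
Before the if: ((2*lim ≠ 7 → 2*lim > 0) → (3*lim ≠ 6 → 2*k ≤ -12)) ∧ ((¬(2*lim ≠ 7 → 2*lim > 0)) → (3*r ≠ 6 → 2*k ≤ -8))
Answer: WP = ((2*lim ≠ 7 → 2*lim > 0) → (3*lim ≠ 6 → 2*k ≤ -12)) ∧ ((¬(2*lim ≠ 7 → 2*lim > 0)) → (3*r ≠ 6 → 2*k ≤ -8))


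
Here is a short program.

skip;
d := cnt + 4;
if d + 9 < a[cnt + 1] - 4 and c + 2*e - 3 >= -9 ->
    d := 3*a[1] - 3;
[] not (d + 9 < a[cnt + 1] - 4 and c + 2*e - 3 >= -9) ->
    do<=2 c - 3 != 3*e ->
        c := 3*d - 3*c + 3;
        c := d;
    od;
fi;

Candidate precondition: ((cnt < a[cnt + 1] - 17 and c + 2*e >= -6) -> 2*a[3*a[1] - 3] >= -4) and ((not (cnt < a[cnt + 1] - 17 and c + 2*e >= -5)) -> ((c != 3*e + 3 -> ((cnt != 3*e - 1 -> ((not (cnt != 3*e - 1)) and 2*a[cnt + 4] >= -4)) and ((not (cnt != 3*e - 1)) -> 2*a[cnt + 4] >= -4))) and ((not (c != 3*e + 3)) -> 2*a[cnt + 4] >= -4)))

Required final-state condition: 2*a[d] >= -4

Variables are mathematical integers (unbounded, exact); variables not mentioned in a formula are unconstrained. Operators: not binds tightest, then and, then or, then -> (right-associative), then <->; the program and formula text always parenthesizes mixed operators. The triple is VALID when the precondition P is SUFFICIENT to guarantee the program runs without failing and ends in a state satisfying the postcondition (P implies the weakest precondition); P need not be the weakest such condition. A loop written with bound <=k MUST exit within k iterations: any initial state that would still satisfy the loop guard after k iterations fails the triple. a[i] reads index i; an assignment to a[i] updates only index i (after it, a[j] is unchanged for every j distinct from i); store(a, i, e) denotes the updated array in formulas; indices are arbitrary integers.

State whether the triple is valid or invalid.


Working backward. After the program, 2*a[d] >= -4 must hold.
Then branch requires 2*a[3*a[1] - 3] >= -4; else branch requires (c != 3*e + 3 -> ((d != 3*e + 3 -> ((not (d != 3*e + 3)) and 2*a[d] >= -4)) and ((not (d != 3*e + 3)) -> 2*a[d] >= -4))) and ((not (c != 3*e + 3)) -> 2*a[d] >= -4).
Before the if: ((d < a[cnt + 1] - 13 and c + 2*e >= -6) -> 2*a[3*a[1] - 3] >= -4) and ((not (d < a[cnt + 1] - 13 and c + 2*e >= -6)) -> ((c != 3*e + 3 -> ((d != 3*e + 3 -> ((not (d != 3*e + 3)) and 2*a[d] >= -4)) and ((not (d != 3*e + 3)) -> 2*a[d] >= -4))) and ((not (c != 3*e + 3)) -> 2*a[d] >= -4)))
Before d := cnt + 4: ((cnt < a[cnt + 1] - 17 and c + 2*e >= -6) -> 2*a[3*a[1] - 3] >= -4) and ((not (cnt < a[cnt + 1] - 17 and c + 2*e >= -6)) -> ((c != 3*e + 3 -> ((cnt != 3*e - 1 -> ((not (cnt != 3*e - 1)) and 2*a[cnt + 4] >= -4)) and ((not (cnt != 3*e - 1)) -> 2*a[cnt + 4] >= -4))) and ((not (c != 3*e + 3)) -> 2*a[cnt + 4] >= -4)))
Before skip: ((cnt < a[cnt + 1] - 17 and c + 2*e >= -6) -> 2*a[3*a[1] - 3] >= -4) and ((not (cnt < a[cnt + 1] - 17 and c + 2*e >= -6)) -> ((c != 3*e + 3 -> ((cnt != 3*e - 1 -> ((not (cnt != 3*e - 1)) and 2*a[cnt + 4] >= -4)) and ((not (cnt != 3*e - 1)) -> 2*a[cnt + 4] >= -4))) and ((not (c != 3*e + 3)) -> 2*a[cnt + 4] >= -4)))
The weakest precondition is ((cnt < a[cnt + 1] - 17 and c + 2*e >= -6) -> 2*a[3*a[1] - 3] >= -4) and ((not (cnt < a[cnt + 1] - 17 and c + 2*e >= -6)) -> ((c != 3*e + 3 -> ((cnt != 3*e - 1 -> ((not (cnt != 3*e - 1)) and 2*a[cnt + 4] >= -4)) and ((not (cnt != 3*e - 1)) -> 2*a[cnt + 4] >= -4))) and ((not (c != 3*e + 3)) -> 2*a[cnt + 4] >= -4))).
Check whether ((cnt < a[cnt + 1] - 17 and c + 2*e >= -6) -> 2*a[3*a[1] - 3] >= -4) and ((not (cnt < a[cnt + 1] - 17 and c + 2*e >= -5)) -> ((c != 3*e + 3 -> ((cnt != 3*e - 1 -> ((not (cnt != 3*e - 1)) and 2*a[cnt + 4] >= -4)) and ((not (cnt != 3*e - 1)) -> 2*a[cnt + 4] >= -4))) and ((not (c != 3*e + 3)) -> 2*a[cnt + 4] >= -4))) implies it.
Every state satisfying the precondition satisfies the weakest precondition: the implication holds.
Answer: valid


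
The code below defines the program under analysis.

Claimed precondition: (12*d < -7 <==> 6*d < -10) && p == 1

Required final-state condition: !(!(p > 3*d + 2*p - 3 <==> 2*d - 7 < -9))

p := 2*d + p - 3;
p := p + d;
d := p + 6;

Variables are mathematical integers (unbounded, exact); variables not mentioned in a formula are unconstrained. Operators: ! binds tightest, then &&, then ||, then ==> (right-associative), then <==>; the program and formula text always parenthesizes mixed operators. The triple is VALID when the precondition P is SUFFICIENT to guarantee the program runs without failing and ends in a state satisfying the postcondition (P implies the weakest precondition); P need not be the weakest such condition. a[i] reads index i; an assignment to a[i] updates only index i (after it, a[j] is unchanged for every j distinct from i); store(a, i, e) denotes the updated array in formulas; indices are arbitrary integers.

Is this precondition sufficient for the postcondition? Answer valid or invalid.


Working backward. After the program, the postcondition !(!(p > 3*d + 2*p - 3 <==> 2*d - 7 < -9)) must hold; in canonical form it is 3*d + p < 3 <==> 2*d < -2.
Before d := p + 6: 4*p < -15 <==> 2*p < -14
Before p := p + d: 4*d + 4*p < -15 <==> 2*d + 2*p < -14
Before p := 2*d + p - 3: 12*d + 4*p < -3 <==> 6*d + 2*p < -8
The weakest precondition is 12*d + 4*p < -3 <==> 6*d + 2*p < -8.
Check whether (12*d < -7 <==> 6*d < -10) && p == 1 implies it.
Every state satisfying the precondition satisfies the weakest precondition: the implication holds.
Answer: valid


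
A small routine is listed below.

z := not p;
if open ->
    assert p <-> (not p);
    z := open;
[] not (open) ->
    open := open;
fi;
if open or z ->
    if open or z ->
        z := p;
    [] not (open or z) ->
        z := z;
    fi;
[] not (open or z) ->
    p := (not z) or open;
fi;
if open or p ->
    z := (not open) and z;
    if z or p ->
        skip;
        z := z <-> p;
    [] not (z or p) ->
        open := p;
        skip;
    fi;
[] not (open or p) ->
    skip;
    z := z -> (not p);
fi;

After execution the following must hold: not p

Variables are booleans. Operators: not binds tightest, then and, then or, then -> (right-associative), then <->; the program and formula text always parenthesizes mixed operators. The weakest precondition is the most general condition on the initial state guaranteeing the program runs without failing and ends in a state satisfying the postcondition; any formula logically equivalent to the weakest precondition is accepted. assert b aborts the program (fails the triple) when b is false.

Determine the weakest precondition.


Working backward. After the program, not p must hold.
Then branch requires ((((not open) and z) or p) -> (not p)) and ((not (((not open) and z) or p)) -> (not p)); else branch requires not p.
Before the if: ((open or p) -> (((((not open) and z) or p) -> (not p)) and ((not (((not open) and z) or p)) -> (not p)))) and ((not (open or p)) -> (not p))
Then branch requires ((open or z) -> (((open or p) -> (((((not open) and p) or p) -> (not p)) and ((not (((not open) and p) or p)) -> (not p)))) and ((not (open or p)) -> (not p)))) and ((not (open or z)) -> (((open or p) -> (((((not open) and z) or p) -> (not p)) and ((not (((not open) and z) or p)) -> (not p)))) and ((not (open or p)) -> (not p)))); else branch requires ((open or (not z)) -> (((((not open) and z) or (not z) or open) -> (not ((not z) or open))) and ((not (((not open) and z) or (not z) or open)) -> (not ((not z) or open))))) and ((not (open or (not z))) -> (not ((not z) or open))).
Before the if: ((open or z) -> (((open or z) -> (((open or p) -> (((((not open) and p) or p) -> (not p)) and ((not (((not open) and p) or p)) -> (not p)))) and ((not (open or p)) -> (not p)))) and ((not (open or z)) -> (((open or p) -> (((((not open) and z) or p) -> (not p)) and ((not (((not open) and z) or p)) -> (not p)))) and ((not (open or p)) -> (not p)))))) and ((not (open or z)) -> (((open or (not z)) -> (((((not open) and z) or (not z) or open) -> (not ((not z) or open))) and ((not (((not open) and z) or (not z) or open)) -> (not ((not z) or open))))) and ((not (open or (not z))) -> (not ((not z) or open)))))
Then branch requires (p <-> (not p)) and (open -> ((open -> (((open or p) -> (((((not open) and p) or p) -> (not p)) and ((not (((not open) and p) or p)) -> (not p)))) and ((not (open or p)) -> (not p)))) and ((not open) -> (((open or p) -> (p -> (not p))) and ((not (open or p)) -> (not p)))))) and open; else branch requires ((open or z) -> (((open or z) -> (((open or p) -> (((((not open) and p) or p) -> (not p)) and ((not (((not open) and p) or p)) -> (not p)))) and ((not (open or p)) -> (not p)))) and ((not (open or z)) -> (((open or p) -> (((((not open) and z) or p) -> (not p)) and ((not (((not open) and z) or p)) -> (not p)))) and ((not (open or p)) -> (not p)))))) and ((not (open or z)) -> (((open or (not z)) -> (((((not open) and z) or (not z) or open) -> (not ((not z) or open))) and ((not (((not open) and z) or (not z) or open)) -> (not ((not z) or open))))) and ((not (open or (not z))) -> (not ((not z) or open))))).
Before the if: (open -> ((p <-> (not p)) and (open -> ((open -> (((open or p) -> (((((not open) and p) or p) -> (not p)) and ((not (((not open) and p) or p)) -> (not p)))) and ((not (open or p)) -> (not p)))) and ((not open) -> (((open or p) -> (p -> (not p))) and ((not (open or p)) -> (not p)))))) and open)) and ((not open) -> (((open or z) -> (((open or z) -> (((open or p) -> (((((not open) and p) or p) -> (not p)) and ((not (((not open) and p) or p)) -> (not p)))) and ((not (open or p)) -> (not p)))) and ((not (open or z)) -> (((open or p) -> (((((not open) and z) or p) -> (not p)) and ((not (((not open) and z) or p)) -> (not p)))) and ((not (open or p)) -> (not p)))))) and ((not (open or z)) -> (((open or (not z)) -> (((((not open) and z) or (not z) or open) -> (not ((not z) or open))) and ((not (((not open) and z) or (not z) or open)) -> (not ((not z) or open))))) and ((not (open or (not z))) -> (not ((not z) or open)))))))
Before z := not p: (open -> ((p <-> (not p)) and (open -> ((open -> (((open or p) -> (((((not open) and p) or p) -> (not p)) and ((not (((not open) and p) or p)) -> (not p)))) and ((not (open or p)) -> (not p)))) and ((not open) -> (((open or p) -> (p -> (not p))) and ((not (open or p)) -> (not p)))))) and open)) and ((not open) -> (((open or (not p)) -> (((open or (not p)) -> (((open or p) -> (((((not open) and p) or p) -> (not p)) and ((not (((not open) and p) or p)) -> (not p)))) and ((not (open or p)) -> (not p)))) and ((not (open or (not p))) -> (((open or p) -> (((((not open) and (not p)) or p) -> (not p)) and ((not (((not open) and (not p)) or p)) -> (not p)))) and ((not (open or p)) -> (not p)))))) and ((not (open or (not p))) -> (((open or p) -> (((((not open) and (not p)) or p or open) -> (not (p or open))) and ((not (((not open) and (not p)) or p or open)) -> (not (p or open))))) and ((not (open or p)) -> (not (p or open)))))))
Answer: WP = (open -> ((p <-> (not p)) and (open -> ((open -> (((open or p) -> (((((not open) and p) or p) -> (not p)) and ((not (((not open) and p) or p)) -> (not p)))) and ((not (open or p)) -> (not p)))) and ((not open) -> (((open or p) -> (p -> (not p))) and ((not (open or p)) -> (not p)))))) and open)) and ((not open) -> (((open or (not p)) -> (((open or (not p)) -> (((open or p) -> (((((not open) and p) or p) -> (not p)) and ((not (((not open) and p) or p)) -> (not p)))) and ((not (open or p)) -> (not p)))) and ((not (open or (not p))) -> (((open or p) -> (((((not open) and (not p)) or p) -> (not p)) and ((not (((not open) and (not p)) or p)) -> (not p)))) and ((not (open or p)) -> (not p)))))) and ((not (open or (not p))) -> (((open or p) -> (((((not open) and (not p)) or p or open) -> (not (p or open))) and ((not (((not open) and (not p)) or p or open)) -> (not (p or open))))) and ((not (open or p)) -> (not (p or open)))))))


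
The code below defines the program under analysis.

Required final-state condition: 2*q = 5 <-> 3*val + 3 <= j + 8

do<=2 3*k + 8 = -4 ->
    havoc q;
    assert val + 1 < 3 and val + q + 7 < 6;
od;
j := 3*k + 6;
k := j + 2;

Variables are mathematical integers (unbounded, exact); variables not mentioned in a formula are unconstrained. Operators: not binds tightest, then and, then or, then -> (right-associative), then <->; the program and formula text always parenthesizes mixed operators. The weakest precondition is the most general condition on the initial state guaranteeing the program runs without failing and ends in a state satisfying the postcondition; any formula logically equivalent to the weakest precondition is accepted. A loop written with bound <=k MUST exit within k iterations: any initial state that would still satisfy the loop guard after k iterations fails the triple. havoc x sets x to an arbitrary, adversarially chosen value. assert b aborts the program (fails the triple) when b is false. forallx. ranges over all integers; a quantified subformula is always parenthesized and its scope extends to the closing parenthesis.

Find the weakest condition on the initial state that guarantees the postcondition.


Working backward. After the program, the postcondition 2*q = 5 <-> 3*val + 3 <= j + 8 must hold; in canonical form it is 2*q = 5 <-> 3*val <= j + 5.
Before k := j + 2: 2*q = 5 <-> 3*val <= j + 5
Before j := 3*k + 6: 2*q = 5 <-> 3*val <= 3*k + 11
Before the loop (bound <=2), unroll the exhaustion recursion (WP_0 = exit-now case; WP_j = one more guarded iteration, up to j = 2):
  WP_0: (not (3*k = -12)) and (2*q = 5 <-> 3*val <= 3*k + 11)
  WP_1: (3*k = -12 -> (forall q_1. (val < 2 and q_1 + val < -1 and (not (3*k = -12)) and (2*q_1 = 5 <-> 3*val <= 3*k + 11)))) and ((not (3*k = -12)) -> (2*q = 5 <-> 3*val <= 3*k + 11))
  WP_2: (3*k = -12 -> (forall q_2. (val < 2 and q_2 + val < -1 and (3*k = -12 -> (forall q_1. (val < 2 and q_1 + val < -1 and (not (3*k = -12)) and (2*q_1 = 5 <-> 3*val <= 3*k + 11)))) and ((not (3*k = -12)) -> (2*q_2 = 5 <-> 3*val <= 3*k + 11))))) and ((not (3*k = -12)) -> (2*q = 5 <-> 3*val <= 3*k + 11))
So before the loop: (3*k = -12 -> (forall q_2. (val < 2 and q_2 + val < -1 and (3*k = -12 -> (forall q_1. (val < 2 and q_1 + val < -1 and (not (3*k = -12)) and (2*q_1 = 5 <-> 3*val <= 3*k + 11)))) and ((not (3*k = -12)) -> (2*q_2 = 5 <-> 3*val <= 3*k + 11))))) and ((not (3*k = -12)) -> (2*q = 5 <-> 3*val <= 3*k + 11))
Answer: WP = (3*k = -12 -> (forall q_2. (val < 2 and q_2 + val < -1 and (3*k = -12 -> (forall q_1. (val < 2 and q_1 + val < -1 and (not (3*k = -12)) and (2*q_1 = 5 <-> 3*val <= 3*k + 11)))) and ((not (3*k = -12)) -> (2*q_2 = 5 <-> 3*val <= 3*k + 11))))) and ((not (3*k = -12)) -> (2*q = 5 <-> 3*val <= 3*k + 11))


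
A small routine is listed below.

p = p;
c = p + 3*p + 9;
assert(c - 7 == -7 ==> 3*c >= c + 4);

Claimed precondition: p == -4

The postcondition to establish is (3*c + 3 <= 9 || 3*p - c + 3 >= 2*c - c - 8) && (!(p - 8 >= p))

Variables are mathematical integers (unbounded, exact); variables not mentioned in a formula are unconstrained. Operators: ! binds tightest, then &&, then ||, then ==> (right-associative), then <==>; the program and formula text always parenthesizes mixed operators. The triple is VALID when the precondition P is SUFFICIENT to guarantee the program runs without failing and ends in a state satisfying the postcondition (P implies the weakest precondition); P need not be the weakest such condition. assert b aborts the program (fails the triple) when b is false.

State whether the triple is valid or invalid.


Working backward. After the program, the postcondition (3*c + 3 <= 9 || 3*p - c + 3 >= 2*c - c - 8) && (!(p - 8 >= p)) must hold; in canonical form it is 3*c <= 6 || 3*p >= 2*c - 11.
Before assert c - 7 == -7 ==> 3*c >= c + 4: (c == 0 ==> 2*c >= 4) && (3*c <= 6 || 3*p >= 2*c - 11)
Before c := p + 3*p + 9: (4*p == -9 ==> 8*p >= -14) && (12*p <= -21 || 5*p <= -7)
Before p := p: (4*p == -9 ==> 8*p >= -14) && (12*p <= -21 || 5*p <= -7)
The weakest precondition is (4*p == -9 ==> 8*p >= -14) && (12*p <= -21 || 5*p <= -7).
Check whether p == -4 implies it.
Every state satisfying the precondition satisfies the weakest precondition: the implication holds.
Answer: valid


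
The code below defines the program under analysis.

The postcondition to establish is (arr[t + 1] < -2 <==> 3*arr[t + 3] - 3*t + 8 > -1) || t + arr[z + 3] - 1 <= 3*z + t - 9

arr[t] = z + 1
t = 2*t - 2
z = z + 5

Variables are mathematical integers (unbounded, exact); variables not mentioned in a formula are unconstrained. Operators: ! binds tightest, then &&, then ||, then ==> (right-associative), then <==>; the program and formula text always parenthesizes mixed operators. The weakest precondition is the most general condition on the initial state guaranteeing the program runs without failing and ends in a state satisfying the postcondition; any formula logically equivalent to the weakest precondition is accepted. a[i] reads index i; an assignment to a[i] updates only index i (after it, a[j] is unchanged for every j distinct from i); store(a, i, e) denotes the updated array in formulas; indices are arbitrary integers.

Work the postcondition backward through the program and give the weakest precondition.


Working backward. After the program, the postcondition (arr[t + 1] < -2 <==> 3*arr[t + 3] - 3*t + 8 > -1) || t + arr[z + 3] - 1 <= 3*z + t - 9 must hold; in canonical form it is (arr[t + 1] < -2 <==> 3*arr[t + 3] > 3*t - 9) || arr[z + 3] <= 3*z - 8.
Before z := z + 5: (arr[t + 1] < -2 <==> 3*arr[t + 3] > 3*t - 9) || arr[z + 8] <= 3*z + 7
Before t := 2*t - 2: (arr[2*t - 1] < -2 <==> 3*arr[2*t + 1] > 6*t - 15) || arr[z + 8] <= 3*z + 7
Before arr[t] := z + 1: (store(arr, t, z + 1)[2*t - 1] < -2 <==> 3*store(arr, t, z + 1)[2*t + 1] > 6*t - 15) || store(arr, t, z + 1)[z + 8] <= 3*z + 7
Answer: WP = (store(arr, t, z + 1)[2*t - 1] < -2 <==> 3*store(arr, t, z + 1)[2*t + 1] > 6*t - 15) || store(arr, t, z + 1)[z + 8] <= 3*z + 7


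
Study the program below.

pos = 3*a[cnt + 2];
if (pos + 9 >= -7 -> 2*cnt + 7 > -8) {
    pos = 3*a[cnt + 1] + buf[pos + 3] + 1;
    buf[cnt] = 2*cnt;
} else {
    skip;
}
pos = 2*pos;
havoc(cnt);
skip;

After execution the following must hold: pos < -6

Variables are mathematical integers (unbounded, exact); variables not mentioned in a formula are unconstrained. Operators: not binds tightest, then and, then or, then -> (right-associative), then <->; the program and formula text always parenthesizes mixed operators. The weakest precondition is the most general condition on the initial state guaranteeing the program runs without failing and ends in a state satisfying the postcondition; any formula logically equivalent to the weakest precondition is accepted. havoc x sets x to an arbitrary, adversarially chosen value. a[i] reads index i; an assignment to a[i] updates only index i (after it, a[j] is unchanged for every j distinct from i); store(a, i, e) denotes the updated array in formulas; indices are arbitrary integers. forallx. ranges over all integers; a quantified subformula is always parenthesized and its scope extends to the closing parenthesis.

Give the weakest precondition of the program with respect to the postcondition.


Working backward. After the program, pos < -6 must hold.
Before skip: pos < -6
Before havoc cnt: pos < -6
Before pos := 2*pos: 2*pos < -6
Then branch requires 6*a[cnt + 1] + 2*buf[pos + 3] < -8; else branch requires 2*pos < -6.
Before the if: ((pos >= -16 -> 2*cnt > -15) -> 6*a[cnt + 1] + 2*buf[pos + 3] < -8) and ((not (pos >= -16 -> 2*cnt > -15)) -> 2*pos < -6)
Before pos := 3*a[cnt + 2]: ((3*a[cnt + 2] >= -16 -> 2*cnt > -15) -> 6*a[cnt + 1] + 2*buf[3*a[cnt + 2] + 3] < -8) and ((not (3*a[cnt + 2] >= -16 -> 2*cnt > -15)) -> 6*a[cnt + 2] < -6)
Answer: WP = ((3*a[cnt + 2] >= -16 -> 2*cnt > -15) -> 6*a[cnt + 1] + 2*buf[3*a[cnt + 2] + 3] < -8) and ((not (3*a[cnt + 2] >= -16 -> 2*cnt > -15)) -> 6*a[cnt + 2] < -6)


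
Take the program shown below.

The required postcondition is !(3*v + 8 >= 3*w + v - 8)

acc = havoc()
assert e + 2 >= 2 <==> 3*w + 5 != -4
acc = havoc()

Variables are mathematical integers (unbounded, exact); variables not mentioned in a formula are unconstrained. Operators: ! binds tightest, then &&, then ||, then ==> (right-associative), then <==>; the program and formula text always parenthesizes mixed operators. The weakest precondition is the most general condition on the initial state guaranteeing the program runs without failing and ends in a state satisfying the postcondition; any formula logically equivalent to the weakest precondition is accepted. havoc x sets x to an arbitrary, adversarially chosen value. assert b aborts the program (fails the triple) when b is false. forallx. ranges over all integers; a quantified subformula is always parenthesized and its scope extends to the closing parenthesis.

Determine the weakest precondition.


Working backward. After the program, the postcondition !(3*v + 8 >= 3*w + v - 8) must hold; in canonical form it is !(2*v >= 3*w - 16).
Before havoc acc: !(2*v >= 3*w - 16)
Before assert e + 2 >= 2 <==> 3*w + 5 != -4: (e >= 0 <==> 3*w != -9) && (!(2*v >= 3*w - 16))
Before havoc acc: (e >= 0 <==> 3*w != -9) && (!(2*v >= 3*w - 16))
Answer: WP = (e >= 0 <==> 3*w != -9) && (!(2*v >= 3*w - 16))


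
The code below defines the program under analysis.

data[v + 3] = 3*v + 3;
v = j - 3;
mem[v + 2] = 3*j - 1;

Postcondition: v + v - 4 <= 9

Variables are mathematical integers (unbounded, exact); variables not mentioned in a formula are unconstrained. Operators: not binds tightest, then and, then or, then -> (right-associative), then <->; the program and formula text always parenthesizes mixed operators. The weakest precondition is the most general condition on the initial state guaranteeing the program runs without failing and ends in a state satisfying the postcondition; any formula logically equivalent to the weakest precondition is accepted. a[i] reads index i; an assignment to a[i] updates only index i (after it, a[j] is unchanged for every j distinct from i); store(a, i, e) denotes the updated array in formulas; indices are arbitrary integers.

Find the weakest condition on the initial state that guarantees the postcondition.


Working backward. After the program, the postcondition v + v - 4 <= 9 must hold; in canonical form it is 2*v <= 13.
Before mem[v + 2] := 3*j - 1: 2*v <= 13
Before v := j - 3: 2*j <= 19
Before data[v + 3] := 3*v + 3: 2*j <= 19
Answer: WP = 2*j <= 19


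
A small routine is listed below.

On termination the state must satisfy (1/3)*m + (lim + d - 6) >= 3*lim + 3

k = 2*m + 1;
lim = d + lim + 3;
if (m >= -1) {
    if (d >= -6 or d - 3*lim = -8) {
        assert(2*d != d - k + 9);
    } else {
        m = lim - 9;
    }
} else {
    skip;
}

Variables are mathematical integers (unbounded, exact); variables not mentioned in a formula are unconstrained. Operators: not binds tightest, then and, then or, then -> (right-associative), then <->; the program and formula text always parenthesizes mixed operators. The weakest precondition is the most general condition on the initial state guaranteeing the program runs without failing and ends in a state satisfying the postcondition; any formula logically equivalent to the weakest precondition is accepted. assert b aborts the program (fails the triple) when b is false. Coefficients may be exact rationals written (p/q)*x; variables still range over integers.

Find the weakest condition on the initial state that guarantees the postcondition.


Working backward. After the program, the postcondition (1/3)*m + (lim + d - 6) >= 3*lim + 3 must hold; in canonical form it is d + (1/3)*m >= 2*lim + 9.
Then branch requires ((d >= -6 or d = 3*lim - 8) -> (d + k != 9 and d + (1/3)*m >= 2*lim + 9)) and ((not (d >= -6 or d = 3*lim - 8)) -> d >= (5/3)*lim + 12); else branch requires d + (1/3)*m >= 2*lim + 9.
Before the if: (m >= -1 -> (((d >= -6 or d = 3*lim - 8) -> (d + k != 9 and d + (1/3)*m >= 2*lim + 9)) and ((not (d >= -6 or d = 3*lim - 8)) -> d >= (5/3)*lim + 12))) and ((not (m >= -1)) -> d + (1/3)*m >= 2*lim + 9)
Before lim := d + lim + 3: (m >= -1 -> (((d >= -6 or 2*d + 3*lim = -1) -> (d + k != 9 and (1/3)*m >= d + 2*lim + 15)) and ((not (d >= -6 or 2*d + 3*lim = -1)) -> (2/3)*d + (5/3)*lim <= -17))) and ((not (m >= -1)) -> (1/3)*m >= d + 2*lim + 15)
Before k := 2*m + 1: (m >= -1 -> (((d >= -6 or 2*d + 3*lim = -1) -> (d + 2*m != 8 and (1/3)*m >= d + 2*lim + 15)) and ((not (d >= -6 or 2*d + 3*lim = -1)) -> (2/3)*d + (5/3)*lim <= -17))) and ((not (m >= -1)) -> (1/3)*m >= d + 2*lim + 15)
Answer: WP = (m >= -1 -> (((d >= -6 or 2*d + 3*lim = -1) -> (d + 2*m != 8 and (1/3)*m >= d + 2*lim + 15)) and ((not (d >= -6 or 2*d + 3*lim = -1)) -> (2/3)*d + (5/3)*lim <= -17))) and ((not (m >= -1)) -> (1/3)*m >= d + 2*lim + 15)


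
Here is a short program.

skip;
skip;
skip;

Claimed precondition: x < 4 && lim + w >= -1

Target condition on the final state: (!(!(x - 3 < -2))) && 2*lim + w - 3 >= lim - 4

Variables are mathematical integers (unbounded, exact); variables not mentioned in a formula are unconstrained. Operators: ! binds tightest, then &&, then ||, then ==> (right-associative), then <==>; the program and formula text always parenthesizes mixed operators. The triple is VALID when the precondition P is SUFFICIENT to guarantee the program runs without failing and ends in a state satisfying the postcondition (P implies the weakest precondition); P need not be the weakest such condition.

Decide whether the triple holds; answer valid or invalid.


Working backward. After the program, the postcondition (!(!(x - 3 < -2))) && 2*lim + w - 3 >= lim - 4 must hold; in canonical form it is x < 1 && lim + w >= -1.
Before skip: x < 1 && lim + w >= -1
Before skip: x < 1 && lim + w >= -1
Before skip: x < 1 && lim + w >= -1
The weakest precondition is x < 1 && lim + w >= -1.
Check whether x < 4 && lim + w >= -1 implies it.
Countermodel: at the initial state lim = -1, w = 0, x = 1, the precondition holds but the weakest precondition fails.
Answer: invalid
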